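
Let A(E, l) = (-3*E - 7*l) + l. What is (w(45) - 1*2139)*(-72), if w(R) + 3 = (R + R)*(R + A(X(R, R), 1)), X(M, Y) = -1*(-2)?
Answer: -59616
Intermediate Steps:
X(M, Y) = 2
A(E, l) = -6*l - 3*E (A(E, l) = (-7*l - 3*E) + l = -6*l - 3*E)
w(R) = -3 + 2*R*(-12 + R) (w(R) = -3 + (R + R)*(R + (-6*1 - 3*2)) = -3 + (2*R)*(R + (-6 - 6)) = -3 + (2*R)*(R - 12) = -3 + (2*R)*(-12 + R) = -3 + 2*R*(-12 + R))
(w(45) - 1*2139)*(-72) = ((-3 - 24*45 + 2*45**2) - 1*2139)*(-72) = ((-3 - 1080 + 2*2025) - 2139)*(-72) = ((-3 - 1080 + 4050) - 2139)*(-72) = (2967 - 2139)*(-72) = 828*(-72) = -59616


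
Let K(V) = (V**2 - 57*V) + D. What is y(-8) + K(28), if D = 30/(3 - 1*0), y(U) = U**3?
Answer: -1314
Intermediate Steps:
D = 10 (D = 30/(3 + 0) = 30/3 = 30*(1/3) = 10)
K(V) = 10 + V**2 - 57*V (K(V) = (V**2 - 57*V) + 10 = 10 + V**2 - 57*V)
y(-8) + K(28) = (-8)**3 + (10 + 28**2 - 57*28) = -512 + (10 + 784 - 1596) = -512 - 802 = -1314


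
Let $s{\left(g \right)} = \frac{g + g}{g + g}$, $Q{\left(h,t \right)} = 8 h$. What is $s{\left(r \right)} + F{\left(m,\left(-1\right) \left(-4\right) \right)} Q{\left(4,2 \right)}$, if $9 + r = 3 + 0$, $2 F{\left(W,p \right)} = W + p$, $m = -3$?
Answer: $17$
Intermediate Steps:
$F{\left(W,p \right)} = \frac{W}{2} + \frac{p}{2}$ ($F{\left(W,p \right)} = \frac{W + p}{2} = \frac{W}{2} + \frac{p}{2}$)
$r = -6$ ($r = -9 + \left(3 + 0\right) = -9 + 3 = -6$)
$s{\left(g \right)} = 1$ ($s{\left(g \right)} = \frac{2 g}{2 g} = 2 g \frac{1}{2 g} = 1$)
$s{\left(r \right)} + F{\left(m,\left(-1\right) \left(-4\right) \right)} Q{\left(4,2 \right)} = 1 + \left(\frac{1}{2} \left(-3\right) + \frac{\left(-1\right) \left(-4\right)}{2}\right) 8 \cdot 4 = 1 + \left(- \frac{3}{2} + \frac{1}{2} \cdot 4\right) 32 = 1 + \left(- \frac{3}{2} + 2\right) 32 = 1 + \frac{1}{2} \cdot 32 = 1 + 16 = 17$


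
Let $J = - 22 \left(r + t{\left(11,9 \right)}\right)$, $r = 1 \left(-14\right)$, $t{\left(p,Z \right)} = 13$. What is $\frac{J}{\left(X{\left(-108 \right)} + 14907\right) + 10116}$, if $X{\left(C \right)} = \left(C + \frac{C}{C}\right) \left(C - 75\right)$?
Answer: $\frac{11}{22302} \approx 0.00049323$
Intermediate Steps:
$r = -14$
$X{\left(C \right)} = \left(1 + C\right) \left(-75 + C\right)$ ($X{\left(C \right)} = \left(C + 1\right) \left(-75 + C\right) = \left(1 + C\right) \left(-75 + C\right)$)
$J = 22$ ($J = - 22 \left(-14 + 13\right) = \left(-22\right) \left(-1\right) = 22$)
$\frac{J}{\left(X{\left(-108 \right)} + 14907\right) + 10116} = \frac{22}{\left(\left(-75 + \left(-108\right)^{2} - -7992\right) + 14907\right) + 10116} = \frac{22}{\left(\left(-75 + 11664 + 7992\right) + 14907\right) + 10116} = \frac{22}{\left(19581 + 14907\right) + 10116} = \frac{22}{34488 + 10116} = \frac{22}{44604} = 22 \cdot \frac{1}{44604} = \frac{11}{22302}$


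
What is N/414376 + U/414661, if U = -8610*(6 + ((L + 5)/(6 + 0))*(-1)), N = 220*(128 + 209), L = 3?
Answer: 3523334715/42956391634 ≈ 0.082021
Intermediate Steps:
N = 74140 (N = 220*337 = 74140)
U = -40180 (U = -8610*(6 + ((3 + 5)/(6 + 0))*(-1)) = -8610*(6 + (8/6)*(-1)) = -8610*(6 + (8*(1/6))*(-1)) = -8610*(6 + (4/3)*(-1)) = -8610*(6 - 4/3) = -8610*14/3 = -40180)
N/414376 + U/414661 = 74140/414376 - 40180/414661 = 74140*(1/414376) - 40180*1/414661 = 18535/103594 - 40180/414661 = 3523334715/42956391634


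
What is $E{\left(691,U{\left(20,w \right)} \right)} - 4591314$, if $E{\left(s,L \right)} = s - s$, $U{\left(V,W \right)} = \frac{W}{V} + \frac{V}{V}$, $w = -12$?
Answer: $-4591314$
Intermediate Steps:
$U{\left(V,W \right)} = 1 + \frac{W}{V}$ ($U{\left(V,W \right)} = \frac{W}{V} + 1 = 1 + \frac{W}{V}$)
$E{\left(s,L \right)} = 0$
$E{\left(691,U{\left(20,w \right)} \right)} - 4591314 = 0 - 4591314 = -4591314$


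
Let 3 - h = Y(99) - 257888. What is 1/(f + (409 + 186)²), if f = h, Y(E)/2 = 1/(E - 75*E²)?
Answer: 367488/224871787009 ≈ 1.6342e-6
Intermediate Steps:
Y(E) = 2/(E - 75*E²)
h = 94771847809/367488 (h = 3 - (-2/(99*(-1 + 75*99)) - 257888) = 3 - (-2*1/99/(-1 + 7425) - 257888) = 3 - (-2*1/99/7424 - 257888) = 3 - (-2*1/99*1/7424 - 257888) = 3 - (-1/367488 - 257888) = 3 - 1*(-94770745345/367488) = 3 + 94770745345/367488 = 94771847809/367488 ≈ 2.5789e+5)
f = 94771847809/367488 ≈ 2.5789e+5
1/(f + (409 + 186)²) = 1/(94771847809/367488 + (409 + 186)²) = 1/(94771847809/367488 + 595²) = 1/(94771847809/367488 + 354025) = 1/(224871787009/367488) = 367488/224871787009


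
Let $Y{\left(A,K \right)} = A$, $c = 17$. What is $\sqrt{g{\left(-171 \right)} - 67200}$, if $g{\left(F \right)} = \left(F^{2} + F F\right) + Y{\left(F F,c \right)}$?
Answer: $\sqrt{20523} \approx 143.26$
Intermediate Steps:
$g{\left(F \right)} = 3 F^{2}$ ($g{\left(F \right)} = \left(F^{2} + F F\right) + F F = \left(F^{2} + F^{2}\right) + F^{2} = 2 F^{2} + F^{2} = 3 F^{2}$)
$\sqrt{g{\left(-171 \right)} - 67200} = \sqrt{3 \left(-171\right)^{2} - 67200} = \sqrt{3 \cdot 29241 - 67200} = \sqrt{87723 - 67200} = \sqrt{20523}$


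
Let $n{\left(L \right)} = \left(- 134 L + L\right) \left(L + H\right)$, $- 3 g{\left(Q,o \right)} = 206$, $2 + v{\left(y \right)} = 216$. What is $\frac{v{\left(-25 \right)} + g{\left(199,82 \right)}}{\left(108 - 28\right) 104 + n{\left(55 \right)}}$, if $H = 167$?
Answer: $- \frac{218}{2423415} \approx -8.9956 \cdot 10^{-5}$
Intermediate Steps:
$v{\left(y \right)} = 214$ ($v{\left(y \right)} = -2 + 216 = 214$)
$g{\left(Q,o \right)} = - \frac{206}{3}$ ($g{\left(Q,o \right)} = \left(- \frac{1}{3}\right) 206 = - \frac{206}{3}$)
$n{\left(L \right)} = - 133 L \left(167 + L\right)$ ($n{\left(L \right)} = \left(- 134 L + L\right) \left(L + 167\right) = - 133 L \left(167 + L\right)$)
$\frac{v{\left(-25 \right)} + g{\left(199,82 \right)}}{\left(108 - 28\right) 104 + n{\left(55 \right)}} = \frac{214 - \frac{206}{3}}{\left(108 - 28\right) 104 - 7315 \left(167 + 55\right)} = \frac{436}{3 \left(80 \cdot 104 - 7315 \cdot 222\right)} = \frac{436}{3 \left(8320 - 1623930\right)} = \frac{436}{3 \left(-1615610\right)} = \frac{436}{3} \left(- \frac{1}{1615610}\right) = - \frac{218}{2423415}$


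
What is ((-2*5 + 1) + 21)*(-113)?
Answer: -1356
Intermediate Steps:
((-2*5 + 1) + 21)*(-113) = ((-10 + 1) + 21)*(-113) = (-9 + 21)*(-113) = 12*(-113) = -1356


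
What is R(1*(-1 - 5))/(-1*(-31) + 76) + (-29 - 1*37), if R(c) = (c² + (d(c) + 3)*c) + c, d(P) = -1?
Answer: -7044/107 ≈ -65.832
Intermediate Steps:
R(c) = c² + 3*c (R(c) = (c² + (-1 + 3)*c) + c = (c² + 2*c) + c = c² + 3*c)
R(1*(-1 - 5))/(-1*(-31) + 76) + (-29 - 1*37) = ((1*(-1 - 5))*(3 + 1*(-1 - 5)))/(-1*(-31) + 76) + (-29 - 1*37) = ((1*(-6))*(3 + 1*(-6)))/(31 + 76) + (-29 - 37) = -6*(3 - 6)/107 - 66 = -6*(-3)*(1/107) - 66 = 18*(1/107) - 66 = 18/107 - 66 = -7044/107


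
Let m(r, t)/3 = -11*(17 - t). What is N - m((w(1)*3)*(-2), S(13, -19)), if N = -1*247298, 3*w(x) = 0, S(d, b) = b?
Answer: -246110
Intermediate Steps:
w(x) = 0 (w(x) = (1/3)*0 = 0)
N = -247298
m(r, t) = -561 + 33*t (m(r, t) = 3*(-11*(17 - t)) = 3*(-187 + 11*t) = -561 + 33*t)
N - m((w(1)*3)*(-2), S(13, -19)) = -247298 - (-561 + 33*(-19)) = -247298 - (-561 - 627) = -247298 - 1*(-1188) = -247298 + 1188 = -246110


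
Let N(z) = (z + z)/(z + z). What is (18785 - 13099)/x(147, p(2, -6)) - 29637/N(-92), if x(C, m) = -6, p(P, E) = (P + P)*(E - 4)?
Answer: -91754/3 ≈ -30585.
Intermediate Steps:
p(P, E) = 2*P*(-4 + E) (p(P, E) = (2*P)*(-4 + E) = 2*P*(-4 + E))
N(z) = 1 (N(z) = (2*z)/((2*z)) = (2*z)*(1/(2*z)) = 1)
(18785 - 13099)/x(147, p(2, -6)) - 29637/N(-92) = (18785 - 13099)/(-6) - 29637/1 = 5686*(-⅙) - 29637*1 = -2843/3 - 29637 = -91754/3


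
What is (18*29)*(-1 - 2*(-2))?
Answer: 1566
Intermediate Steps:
(18*29)*(-1 - 2*(-2)) = 522*(-1 + 4) = 522*3 = 1566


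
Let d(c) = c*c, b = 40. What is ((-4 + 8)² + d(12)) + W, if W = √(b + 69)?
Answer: 160 + √109 ≈ 170.44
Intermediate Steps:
d(c) = c²
W = √109 (W = √(40 + 69) = √109 ≈ 10.440)
((-4 + 8)² + d(12)) + W = ((-4 + 8)² + 12²) + √109 = (4² + 144) + √109 = (16 + 144) + √109 = 160 + √109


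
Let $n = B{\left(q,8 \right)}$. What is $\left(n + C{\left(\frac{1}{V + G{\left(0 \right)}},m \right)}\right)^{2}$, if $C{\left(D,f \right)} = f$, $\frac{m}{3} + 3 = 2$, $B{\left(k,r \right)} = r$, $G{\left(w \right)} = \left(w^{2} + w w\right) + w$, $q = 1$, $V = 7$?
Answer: $25$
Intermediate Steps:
$G{\left(w \right)} = w + 2 w^{2}$ ($G{\left(w \right)} = \left(w^{2} + w^{2}\right) + w = 2 w^{2} + w = w + 2 w^{2}$)
$m = -3$ ($m = -9 + 3 \cdot 2 = -9 + 6 = -3$)
$n = 8$
$\left(n + C{\left(\frac{1}{V + G{\left(0 \right)}},m \right)}\right)^{2} = \left(8 - 3\right)^{2} = 5^{2} = 25$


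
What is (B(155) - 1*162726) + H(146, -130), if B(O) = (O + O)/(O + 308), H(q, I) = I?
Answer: -75402018/463 ≈ -1.6286e+5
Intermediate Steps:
B(O) = 2*O/(308 + O) (B(O) = (2*O)/(308 + O) = 2*O/(308 + O))
(B(155) - 1*162726) + H(146, -130) = (2*155/(308 + 155) - 1*162726) - 130 = (2*155/463 - 162726) - 130 = (2*155*(1/463) - 162726) - 130 = (310/463 - 162726) - 130 = -75341828/463 - 130 = -75402018/463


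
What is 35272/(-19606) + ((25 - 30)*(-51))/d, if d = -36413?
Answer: -644679433/356956639 ≈ -1.8060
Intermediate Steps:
35272/(-19606) + ((25 - 30)*(-51))/d = 35272/(-19606) + ((25 - 30)*(-51))/(-36413) = 35272*(-1/19606) - 5*(-51)*(-1/36413) = -17636/9803 + 255*(-1/36413) = -17636/9803 - 255/36413 = -644679433/356956639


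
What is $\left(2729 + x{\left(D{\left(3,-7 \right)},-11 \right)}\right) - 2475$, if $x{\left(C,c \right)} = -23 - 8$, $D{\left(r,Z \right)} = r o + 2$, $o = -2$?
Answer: $223$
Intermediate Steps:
$D{\left(r,Z \right)} = 2 - 2 r$ ($D{\left(r,Z \right)} = r \left(-2\right) + 2 = - 2 r + 2 = 2 - 2 r$)
$x{\left(C,c \right)} = -31$ ($x{\left(C,c \right)} = -23 - 8 = -31$)
$\left(2729 + x{\left(D{\left(3,-7 \right)},-11 \right)}\right) - 2475 = \left(2729 - 31\right) - 2475 = 2698 - 2475 = 223$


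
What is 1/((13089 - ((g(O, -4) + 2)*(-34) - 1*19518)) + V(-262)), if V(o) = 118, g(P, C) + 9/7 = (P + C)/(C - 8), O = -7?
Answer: 42/1376779 ≈ 3.0506e-5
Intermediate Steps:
g(P, C) = -9/7 + (C + P)/(-8 + C) (g(P, C) = -9/7 + (P + C)/(C - 8) = -9/7 + (C + P)/(-8 + C))
1/((13089 - ((g(O, -4) + 2)*(-34) - 1*19518)) + V(-262)) = 1/((13089 - (((72 - 2*(-4) + 7*(-7))/(7*(-8 - 4)) + 2)*(-34) - 1*19518)) + 118) = 1/((13089 - (((⅐)*(72 + 8 - 49)/(-12) + 2)*(-34) - 19518)) + 118) = 1/((13089 - (((⅐)*(-1/12)*31 + 2)*(-34) - 19518)) + 118) = 1/((13089 - ((-31/84 + 2)*(-34) - 19518)) + 118) = 1/((13089 - ((137/84)*(-34) - 19518)) + 118) = 1/((13089 - (-2329/42 - 19518)) + 118) = 1/((13089 - 1*(-822085/42)) + 118) = 1/((13089 + 822085/42) + 118) = 1/(1371823/42 + 118) = 1/(1376779/42) = 42/1376779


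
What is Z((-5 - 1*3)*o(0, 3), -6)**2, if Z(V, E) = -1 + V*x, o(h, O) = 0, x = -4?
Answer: 1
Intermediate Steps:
Z(V, E) = -1 - 4*V (Z(V, E) = -1 + V*(-4) = -1 - 4*V)
Z((-5 - 1*3)*o(0, 3), -6)**2 = (-1 - 4*(-5 - 1*3)*0)**2 = (-1 - 4*(-5 - 3)*0)**2 = (-1 - (-32)*0)**2 = (-1 - 4*0)**2 = (-1 + 0)**2 = (-1)**2 = 1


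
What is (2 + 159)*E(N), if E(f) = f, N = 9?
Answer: 1449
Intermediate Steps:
(2 + 159)*E(N) = (2 + 159)*9 = 161*9 = 1449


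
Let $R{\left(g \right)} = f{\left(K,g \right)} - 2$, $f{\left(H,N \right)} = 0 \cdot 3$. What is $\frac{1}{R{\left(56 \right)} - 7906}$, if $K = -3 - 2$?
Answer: $- \frac{1}{7908} \approx -0.00012645$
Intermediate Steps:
$K = -5$ ($K = -3 - 2 = -5$)
$f{\left(H,N \right)} = 0$
$R{\left(g \right)} = -2$ ($R{\left(g \right)} = 0 - 2 = -2$)
$\frac{1}{R{\left(56 \right)} - 7906} = \frac{1}{-2 - 7906} = \frac{1}{-7908} = - \frac{1}{7908}$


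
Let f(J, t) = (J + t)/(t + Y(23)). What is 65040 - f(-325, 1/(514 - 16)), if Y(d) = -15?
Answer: 485621911/7469 ≈ 65018.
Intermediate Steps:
f(J, t) = (J + t)/(-15 + t) (f(J, t) = (J + t)/(t - 15) = (J + t)/(-15 + t))
65040 - f(-325, 1/(514 - 16)) = 65040 - (-325 + 1/(514 - 16))/(-15 + 1/(514 - 16)) = 65040 - (-325 + 1/498)/(-15 + 1/498) = 65040 - (-161849)/((-7469/498)*498) = 65040 - (-498)*(-161849)/(7469*498) = 65040 - 1*161849/7469 = 65040 - 161849/7469 = 485621911/7469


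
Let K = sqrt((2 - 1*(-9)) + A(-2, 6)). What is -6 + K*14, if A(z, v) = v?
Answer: -6 + 14*sqrt(17) ≈ 51.724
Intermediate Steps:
K = sqrt(17) (K = sqrt((2 - 1*(-9)) + 6) = sqrt((2 + 9) + 6) = sqrt(11 + 6) = sqrt(17) ≈ 4.1231)
-6 + K*14 = -6 + sqrt(17)*14 = -6 + 14*sqrt(17)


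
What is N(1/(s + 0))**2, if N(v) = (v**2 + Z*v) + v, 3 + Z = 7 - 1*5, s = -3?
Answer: 1/81 ≈ 0.012346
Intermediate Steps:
Z = -1 (Z = -3 + (7 - 1*5) = -3 + (7 - 5) = -3 + 2 = -1)
N(v) = v**2 (N(v) = (v**2 - v) + v = v**2)
N(1/(s + 0))**2 = ((1/(-3 + 0))**2)**2 = ((1/(-3))**2)**2 = ((-1/3)**2)**2 = (1/9)**2 = 1/81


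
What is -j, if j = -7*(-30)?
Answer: -210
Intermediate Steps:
j = 210
-j = -1*210 = -210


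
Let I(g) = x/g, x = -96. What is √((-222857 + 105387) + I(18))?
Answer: I*√1057278/3 ≈ 342.75*I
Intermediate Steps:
I(g) = -96/g
√((-222857 + 105387) + I(18)) = √((-222857 + 105387) - 96/18) = √(-117470 - 96*1/18) = √(-117470 - 16/3) = √(-352426/3) = I*√1057278/3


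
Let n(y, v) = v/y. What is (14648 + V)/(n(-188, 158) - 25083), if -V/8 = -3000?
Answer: -3632912/2357881 ≈ -1.5408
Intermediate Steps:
V = 24000 (V = -8*(-3000) = 24000)
(14648 + V)/(n(-188, 158) - 25083) = (14648 + 24000)/(158/(-188) - 25083) = 38648/(158*(-1/188) - 25083) = 38648/(-79/94 - 25083) = 38648/(-2357881/94) = 38648*(-94/2357881) = -3632912/2357881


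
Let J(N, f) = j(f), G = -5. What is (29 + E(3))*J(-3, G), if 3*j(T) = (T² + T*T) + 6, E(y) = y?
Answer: 1792/3 ≈ 597.33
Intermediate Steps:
j(T) = 2 + 2*T²/3 (j(T) = ((T² + T*T) + 6)/3 = ((T² + T²) + 6)/3 = (2*T² + 6)/3 = (6 + 2*T²)/3 = 2 + 2*T²/3)
J(N, f) = 2 + 2*f²/3
(29 + E(3))*J(-3, G) = (29 + 3)*(2 + (⅔)*(-5)²) = 32*(2 + (⅔)*25) = 32*(2 + 50/3) = 32*(56/3) = 1792/3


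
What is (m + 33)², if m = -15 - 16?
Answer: 4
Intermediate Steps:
m = -31
(m + 33)² = (-31 + 33)² = 2² = 4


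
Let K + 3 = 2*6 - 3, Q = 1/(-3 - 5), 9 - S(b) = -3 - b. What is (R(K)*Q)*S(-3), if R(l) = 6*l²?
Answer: -243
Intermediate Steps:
S(b) = 12 + b (S(b) = 9 - (-3 - b) = 9 + (3 + b) = 12 + b)
Q = -⅛ (Q = 1/(-8) = -⅛ ≈ -0.12500)
K = 6 (K = -3 + (2*6 - 3) = -3 + (12 - 3) = -3 + 9 = 6)
(R(K)*Q)*S(-3) = ((6*6²)*(-⅛))*(12 - 3) = ((6*36)*(-⅛))*9 = (216*(-⅛))*9 = -27*9 = -243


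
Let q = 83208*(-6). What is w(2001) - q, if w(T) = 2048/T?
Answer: 998997296/2001 ≈ 4.9925e+5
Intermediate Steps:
q = -499248
w(2001) - q = 2048/2001 - 1*(-499248) = 2048*(1/2001) + 499248 = 2048/2001 + 499248 = 998997296/2001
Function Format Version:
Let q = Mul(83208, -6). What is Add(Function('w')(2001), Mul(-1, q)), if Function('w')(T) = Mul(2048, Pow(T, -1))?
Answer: Rational(998997296, 2001) ≈ 4.9925e+5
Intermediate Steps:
q = -499248
Add(Function('w')(2001), Mul(-1, q)) = Add(Mul(2048, Pow(2001, -1)), Mul(-1, -499248)) = Add(Mul(2048, Rational(1, 2001)), 499248) = Add(Rational(2048, 2001), 499248) = Rational(998997296, 2001)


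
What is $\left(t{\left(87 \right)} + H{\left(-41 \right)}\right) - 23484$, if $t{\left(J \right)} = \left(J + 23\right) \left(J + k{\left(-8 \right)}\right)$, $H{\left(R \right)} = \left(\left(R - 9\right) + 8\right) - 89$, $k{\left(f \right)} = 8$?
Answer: $-13165$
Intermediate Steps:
$H{\left(R \right)} = -90 + R$ ($H{\left(R \right)} = \left(\left(-9 + R\right) + 8\right) - 89 = \left(-1 + R\right) - 89 = -90 + R$)
$t{\left(J \right)} = \left(8 + J\right) \left(23 + J\right)$ ($t{\left(J \right)} = \left(J + 23\right) \left(J + 8\right) = \left(23 + J\right) \left(8 + J\right) = \left(8 + J\right) \left(23 + J\right)$)
$\left(t{\left(87 \right)} + H{\left(-41 \right)}\right) - 23484 = \left(\left(184 + 87^{2} + 31 \cdot 87\right) - 131\right) - 23484 = \left(\left(184 + 7569 + 2697\right) - 131\right) - 23484 = \left(10450 - 131\right) - 23484 = 10319 - 23484 = -13165$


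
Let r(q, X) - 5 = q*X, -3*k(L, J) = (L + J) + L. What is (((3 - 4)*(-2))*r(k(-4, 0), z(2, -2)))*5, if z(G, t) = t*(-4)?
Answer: 790/3 ≈ 263.33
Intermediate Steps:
z(G, t) = -4*t
k(L, J) = -2*L/3 - J/3 (k(L, J) = -((L + J) + L)/3 = -((J + L) + L)/3 = -(J + 2*L)/3 = -2*L/3 - J/3)
r(q, X) = 5 + X*q (r(q, X) = 5 + q*X = 5 + X*q)
(((3 - 4)*(-2))*r(k(-4, 0), z(2, -2)))*5 = (((3 - 4)*(-2))*(5 + (-4*(-2))*(-⅔*(-4) - ⅓*0)))*5 = ((-1*(-2))*(5 + 8*(8/3 + 0)))*5 = (2*(5 + 8*(8/3)))*5 = (2*(5 + 64/3))*5 = (2*(79/3))*5 = (158/3)*5 = 790/3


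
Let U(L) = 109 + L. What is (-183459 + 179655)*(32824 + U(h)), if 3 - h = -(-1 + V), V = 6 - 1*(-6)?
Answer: -125330388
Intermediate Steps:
V = 12 (V = 6 + 6 = 12)
h = 14 (h = 3 - (-1)*(-1 + 12) = 3 - (-1)*11 = 3 - 1*(-11) = 3 + 11 = 14)
(-183459 + 179655)*(32824 + U(h)) = (-183459 + 179655)*(32824 + (109 + 14)) = -3804*(32824 + 123) = -3804*32947 = -125330388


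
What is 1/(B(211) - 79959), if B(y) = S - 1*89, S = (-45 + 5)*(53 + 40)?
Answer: -1/83768 ≈ -1.1938e-5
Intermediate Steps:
S = -3720 (S = -40*93 = -3720)
B(y) = -3809 (B(y) = -3720 - 1*89 = -3720 - 89 = -3809)
1/(B(211) - 79959) = 1/(-3809 - 79959) = 1/(-83768) = -1/83768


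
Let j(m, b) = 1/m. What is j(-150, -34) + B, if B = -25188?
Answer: -3778201/150 ≈ -25188.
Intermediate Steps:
j(-150, -34) + B = 1/(-150) - 25188 = -1/150 - 25188 = -3778201/150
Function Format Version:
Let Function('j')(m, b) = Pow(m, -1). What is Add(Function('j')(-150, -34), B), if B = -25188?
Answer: Rational(-3778201, 150) ≈ -25188.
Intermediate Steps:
Add(Function('j')(-150, -34), B) = Add(Pow(-150, -1), -25188) = Add(Rational(-1, 150), -25188) = Rational(-3778201, 150)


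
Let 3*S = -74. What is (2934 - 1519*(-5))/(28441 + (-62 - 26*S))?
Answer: 31587/87061 ≈ 0.36281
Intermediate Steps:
S = -74/3 (S = (⅓)*(-74) = -74/3 ≈ -24.667)
(2934 - 1519*(-5))/(28441 + (-62 - 26*S)) = (2934 - 1519*(-5))/(28441 + (-62 - 26*(-74/3))) = (2934 + 7595)/(28441 + (-62 + 1924/3)) = 10529/(28441 + 1738/3) = 10529/(87061/3) = 10529*(3/87061) = 31587/87061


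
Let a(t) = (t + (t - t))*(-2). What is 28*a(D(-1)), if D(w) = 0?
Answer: 0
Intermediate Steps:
a(t) = -2*t (a(t) = (t + 0)*(-2) = t*(-2) = -2*t)
28*a(D(-1)) = 28*(-2*0) = 28*0 = 0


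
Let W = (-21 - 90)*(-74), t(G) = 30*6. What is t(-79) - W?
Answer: -8034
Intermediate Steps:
t(G) = 180
W = 8214 (W = -111*(-74) = 8214)
t(-79) - W = 180 - 1*8214 = 180 - 8214 = -8034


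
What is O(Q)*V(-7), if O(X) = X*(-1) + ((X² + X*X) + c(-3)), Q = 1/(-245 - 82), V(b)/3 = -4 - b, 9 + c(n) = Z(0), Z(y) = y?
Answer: -962032/11881 ≈ -80.972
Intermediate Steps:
c(n) = -9 (c(n) = -9 + 0 = -9)
V(b) = -12 - 3*b (V(b) = 3*(-4 - b) = -12 - 3*b)
Q = -1/327 (Q = 1/(-327) = -1/327 ≈ -0.0030581)
O(X) = -9 - X + 2*X² (O(X) = X*(-1) + ((X² + X*X) - 9) = -X + ((X² + X²) - 9) = -X + (2*X² - 9) = -X + (-9 + 2*X²) = -9 - X + 2*X²)
O(Q)*V(-7) = (-9 - 1*(-1/327) + 2*(-1/327)²)*(-12 - 3*(-7)) = (-9 + 1/327 + 2*(1/106929))*(-12 + 21) = (-9 + 1/327 + 2/106929)*9 = -962032/106929*9 = -962032/11881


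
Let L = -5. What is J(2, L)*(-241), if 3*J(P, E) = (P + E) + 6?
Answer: -241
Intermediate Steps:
J(P, E) = 2 + E/3 + P/3 (J(P, E) = ((P + E) + 6)/3 = ((E + P) + 6)/3 = (6 + E + P)/3 = 2 + E/3 + P/3)
J(2, L)*(-241) = (2 + (⅓)*(-5) + (⅓)*2)*(-241) = (2 - 5/3 + ⅔)*(-241) = 1*(-241) = -241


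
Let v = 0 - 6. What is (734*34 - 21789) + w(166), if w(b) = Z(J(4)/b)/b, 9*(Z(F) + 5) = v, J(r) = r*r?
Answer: 1577149/498 ≈ 3167.0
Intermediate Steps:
J(r) = r²
v = -6
Z(F) = -17/3 (Z(F) = -5 + (⅑)*(-6) = -5 - ⅔ = -17/3)
w(b) = -17/(3*b)
(734*34 - 21789) + w(166) = (734*34 - 21789) - 17/3/166 = (24956 - 21789) - 17/3*1/166 = 3167 - 17/498 = 1577149/498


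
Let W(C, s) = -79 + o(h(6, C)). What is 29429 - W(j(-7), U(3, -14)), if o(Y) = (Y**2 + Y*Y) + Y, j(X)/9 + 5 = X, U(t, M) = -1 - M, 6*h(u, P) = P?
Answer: 28878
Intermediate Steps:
h(u, P) = P/6
j(X) = -45 + 9*X
o(Y) = Y + 2*Y**2 (o(Y) = (Y**2 + Y**2) + Y = 2*Y**2 + Y = Y + 2*Y**2)
W(C, s) = -79 + C*(1 + C/3)/6 (W(C, s) = -79 + (C/6)*(1 + 2*(C/6)) = -79 + (C/6)*(1 + C/3) = -79 + C*(1 + C/3)/6)
29429 - W(j(-7), U(3, -14)) = 29429 - (-79 + (-45 + 9*(-7))*(3 + (-45 + 9*(-7)))/18) = 29429 - (-79 + (-45 - 63)*(3 + (-45 - 63))/18) = 29429 - (-79 + (1/18)*(-108)*(3 - 108)) = 29429 - (-79 + (1/18)*(-108)*(-105)) = 29429 - (-79 + 630) = 29429 - 1*551 = 29429 - 551 = 28878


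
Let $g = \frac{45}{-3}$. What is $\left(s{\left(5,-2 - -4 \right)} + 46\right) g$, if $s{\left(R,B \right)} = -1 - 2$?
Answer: $-645$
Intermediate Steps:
$g = -15$ ($g = 45 \left(- \frac{1}{3}\right) = -15$)
$s{\left(R,B \right)} = -3$ ($s{\left(R,B \right)} = -1 - 2 = -3$)
$\left(s{\left(5,-2 - -4 \right)} + 46\right) g = \left(-3 + 46\right) \left(-15\right) = 43 \left(-15\right) = -645$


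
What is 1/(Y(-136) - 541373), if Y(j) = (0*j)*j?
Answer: -1/541373 ≈ -1.8472e-6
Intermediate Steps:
Y(j) = 0 (Y(j) = 0*j = 0)
1/(Y(-136) - 541373) = 1/(0 - 541373) = 1/(-541373) = -1/541373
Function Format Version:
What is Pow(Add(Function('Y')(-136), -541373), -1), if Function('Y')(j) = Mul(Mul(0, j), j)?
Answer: Rational(-1, 541373) ≈ -1.8472e-6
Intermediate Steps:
Function('Y')(j) = 0 (Function('Y')(j) = Mul(0, j) = 0)
Pow(Add(Function('Y')(-136), -541373), -1) = Pow(Add(0, -541373), -1) = Pow(-541373, -1) = Rational(-1, 541373)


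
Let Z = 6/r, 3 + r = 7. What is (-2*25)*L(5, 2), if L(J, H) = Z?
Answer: -75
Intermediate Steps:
r = 4 (r = -3 + 7 = 4)
Z = 3/2 (Z = 6/4 = 6*(¼) = 3/2 ≈ 1.5000)
L(J, H) = 3/2
(-2*25)*L(5, 2) = -2*25*(3/2) = -50*3/2 = -75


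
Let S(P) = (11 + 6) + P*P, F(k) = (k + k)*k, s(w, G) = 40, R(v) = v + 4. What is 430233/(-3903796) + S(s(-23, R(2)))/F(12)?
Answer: 515710919/93691104 ≈ 5.5044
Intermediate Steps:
R(v) = 4 + v
F(k) = 2*k² (F(k) = (2*k)*k = 2*k²)
S(P) = 17 + P²
430233/(-3903796) + S(s(-23, R(2)))/F(12) = 430233/(-3903796) + (17 + 40²)/((2*12²)) = 430233*(-1/3903796) + (17 + 1600)/((2*144)) = -430233/3903796 + 1617/288 = -430233/3903796 + 1617*(1/288) = -430233/3903796 + 539/96 = 515710919/93691104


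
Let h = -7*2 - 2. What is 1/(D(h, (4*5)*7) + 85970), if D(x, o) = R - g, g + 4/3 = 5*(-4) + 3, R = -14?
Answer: 3/257923 ≈ 1.1631e-5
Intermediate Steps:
g = -55/3 (g = -4/3 + (5*(-4) + 3) = -4/3 + (-20 + 3) = -4/3 - 17 = -55/3 ≈ -18.333)
h = -16 (h = -14 - 2 = -16)
D(x, o) = 13/3 (D(x, o) = -14 - 1*(-55/3) = -14 + 55/3 = 13/3)
1/(D(h, (4*5)*7) + 85970) = 1/(13/3 + 85970) = 1/(257923/3) = 3/257923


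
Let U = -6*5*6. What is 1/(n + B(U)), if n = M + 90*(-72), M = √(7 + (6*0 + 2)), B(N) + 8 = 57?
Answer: -1/6428 ≈ -0.00015557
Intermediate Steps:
U = -180 (U = -30*6 = -180)
B(N) = 49 (B(N) = -8 + 57 = 49)
M = 3 (M = √(7 + (0 + 2)) = √(7 + 2) = √9 = 3)
n = -6477 (n = 3 + 90*(-72) = 3 - 6480 = -6477)
1/(n + B(U)) = 1/(-6477 + 49) = 1/(-6428) = -1/6428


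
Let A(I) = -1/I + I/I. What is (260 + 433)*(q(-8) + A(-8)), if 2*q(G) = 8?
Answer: 28413/8 ≈ 3551.6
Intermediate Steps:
q(G) = 4 (q(G) = (½)*8 = 4)
A(I) = 1 - 1/I (A(I) = -1/I + 1 = 1 - 1/I)
(260 + 433)*(q(-8) + A(-8)) = (260 + 433)*(4 + (-1 - 8)/(-8)) = 693*(4 - ⅛*(-9)) = 693*(4 + 9/8) = 693*(41/8) = 28413/8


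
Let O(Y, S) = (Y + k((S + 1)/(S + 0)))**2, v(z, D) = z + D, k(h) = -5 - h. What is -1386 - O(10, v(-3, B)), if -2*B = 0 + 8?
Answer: -68755/49 ≈ -1403.2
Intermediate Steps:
B = -4 (B = -(0 + 8)/2 = -1/2*8 = -4)
v(z, D) = D + z
O(Y, S) = (-5 + Y - (1 + S)/S)**2 (O(Y, S) = (Y + (-5 - (S + 1)/(S + 0)))**2 = (Y + (-5 - (1 + S)/S))**2 = (-5 + Y - (1 + S)/S)**2)
-1386 - O(10, v(-3, B)) = -1386 - (1 + (-4 - 3) + (-4 - 3)*(5 - 1*10))**2/(-4 - 3)**2 = -1386 - (1 - 7 - 7*(5 - 10))**2/(-7)**2 = -1386 - (1 - 7 - 7*(-5))**2/49 = -1386 - (1 - 7 + 35)**2/49 = -1386 - 29**2/49 = -1386 - 841/49 = -68755/49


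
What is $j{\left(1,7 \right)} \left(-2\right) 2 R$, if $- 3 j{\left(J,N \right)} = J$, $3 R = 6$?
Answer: $\frac{8}{3} \approx 2.6667$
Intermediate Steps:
$R = 2$ ($R = \frac{1}{3} \cdot 6 = 2$)
$j{\left(J,N \right)} = - \frac{J}{3}$
$j{\left(1,7 \right)} \left(-2\right) 2 R = \left(- \frac{1}{3}\right) 1 \left(-2\right) 2 \cdot 2 = - \frac{\left(-4\right) 2}{3} = \left(- \frac{1}{3}\right) \left(-8\right) = \frac{8}{3}$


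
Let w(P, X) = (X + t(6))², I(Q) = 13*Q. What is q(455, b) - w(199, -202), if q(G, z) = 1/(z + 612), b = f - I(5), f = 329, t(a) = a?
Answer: -33652415/876 ≈ -38416.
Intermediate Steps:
w(P, X) = (6 + X)² (w(P, X) = (X + 6)² = (6 + X)²)
b = 264 (b = 329 - 13*5 = 329 - 1*65 = 329 - 65 = 264)
q(G, z) = 1/(612 + z)
q(455, b) - w(199, -202) = 1/(612 + 264) - (6 - 202)² = 1/876 - 1*(-196)² = 1/876 - 1*38416 = 1/876 - 38416 = -33652415/876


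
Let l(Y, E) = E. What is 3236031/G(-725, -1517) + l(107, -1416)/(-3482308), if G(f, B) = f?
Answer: -2817213903237/631168325 ≈ -4463.5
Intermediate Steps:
3236031/G(-725, -1517) + l(107, -1416)/(-3482308) = 3236031/(-725) - 1416/(-3482308) = 3236031*(-1/725) - 1416*(-1/3482308) = -3236031/725 + 354/870577 = -2817213903237/631168325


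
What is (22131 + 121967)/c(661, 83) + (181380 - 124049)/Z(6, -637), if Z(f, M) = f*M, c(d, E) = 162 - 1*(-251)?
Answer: 75294979/225498 ≈ 333.91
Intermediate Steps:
c(d, E) = 413 (c(d, E) = 162 + 251 = 413)
Z(f, M) = M*f
(22131 + 121967)/c(661, 83) + (181380 - 124049)/Z(6, -637) = (22131 + 121967)/413 + (181380 - 124049)/((-637*6)) = 144098*(1/413) + 57331/(-3822) = 144098/413 + 57331*(-1/3822) = 144098/413 - 57331/3822 = 75294979/225498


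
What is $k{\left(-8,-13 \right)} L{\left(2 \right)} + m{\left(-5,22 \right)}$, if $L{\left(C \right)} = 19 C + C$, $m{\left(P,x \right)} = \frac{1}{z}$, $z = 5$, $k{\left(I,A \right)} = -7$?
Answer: $- \frac{1399}{5} \approx -279.8$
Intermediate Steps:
$m{\left(P,x \right)} = \frac{1}{5}$
$L{\left(C \right)} = 20 C$
$k{\left(-8,-13 \right)} L{\left(2 \right)} + m{\left(-5,22 \right)} = - 7 \cdot 20 \cdot 2 + \frac{1}{5} = \left(-7\right) 40 + \frac{1}{5} = -280 + \frac{1}{5} = - \frac{1399}{5}$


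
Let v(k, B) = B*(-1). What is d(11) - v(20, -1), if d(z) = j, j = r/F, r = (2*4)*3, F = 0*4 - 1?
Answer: -25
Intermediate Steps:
v(k, B) = -B
F = -1 (F = 0 - 1 = -1)
r = 24 (r = 8*3 = 24)
j = -24 (j = 24/(-1) = 24*(-1) = -24)
d(z) = -24
d(11) - v(20, -1) = -24 - (-1)*(-1) = -24 - 1*1 = -24 - 1 = -25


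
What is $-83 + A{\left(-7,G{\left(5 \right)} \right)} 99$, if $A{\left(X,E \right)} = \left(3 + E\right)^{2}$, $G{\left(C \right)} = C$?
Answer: $6253$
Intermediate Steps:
$-83 + A{\left(-7,G{\left(5 \right)} \right)} 99 = -83 + \left(3 + 5\right)^{2} \cdot 99 = -83 + 8^{2} \cdot 99 = -83 + 64 \cdot 99 = -83 + 6336 = 6253$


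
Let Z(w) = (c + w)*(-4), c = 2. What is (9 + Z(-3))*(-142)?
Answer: -1846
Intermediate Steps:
Z(w) = -8 - 4*w (Z(w) = (2 + w)*(-4) = -8 - 4*w)
(9 + Z(-3))*(-142) = (9 + (-8 - 4*(-3)))*(-142) = (9 + (-8 + 12))*(-142) = (9 + 4)*(-142) = 13*(-142) = -1846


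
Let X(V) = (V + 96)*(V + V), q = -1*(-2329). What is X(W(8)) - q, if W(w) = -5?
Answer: -3239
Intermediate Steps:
q = 2329
X(V) = 2*V*(96 + V) (X(V) = (96 + V)*(2*V) = 2*V*(96 + V))
X(W(8)) - q = 2*(-5)*(96 - 5) - 1*2329 = 2*(-5)*91 - 2329 = -910 - 2329 = -3239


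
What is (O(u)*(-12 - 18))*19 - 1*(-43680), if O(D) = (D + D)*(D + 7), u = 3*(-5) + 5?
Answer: 9480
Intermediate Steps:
u = -10 (u = -15 + 5 = -10)
O(D) = 2*D*(7 + D) (O(D) = (2*D)*(7 + D) = 2*D*(7 + D))
(O(u)*(-12 - 18))*19 - 1*(-43680) = ((2*(-10)*(7 - 10))*(-12 - 18))*19 - 1*(-43680) = ((2*(-10)*(-3))*(-30))*19 + 43680 = (60*(-30))*19 + 43680 = -1800*19 + 43680 = -34200 + 43680 = 9480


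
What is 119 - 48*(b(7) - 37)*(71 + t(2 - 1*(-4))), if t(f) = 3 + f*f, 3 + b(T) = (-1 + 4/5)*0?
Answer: 211319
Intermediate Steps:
b(T) = -3 (b(T) = -3 + (-1 + 4/5)*0 = -3 - 1/5*0 = -3 + 0 = -3)
t(f) = 3 + f**2
119 - 48*(b(7) - 37)*(71 + t(2 - 1*(-4))) = 119 - 48*(-3 - 37)*(71 + (3 + (2 - 1*(-4))**2)) = 119 - (-1920)*(71 + (3 + (2 + 4)**2)) = 119 - (-1920)*(71 + (3 + 6**2)) = 119 - (-1920)*(71 + (3 + 36)) = 119 - (-1920)*(71 + 39) = 119 - (-1920)*110 = 119 - 48*(-4400) = 119 + 211200 = 211319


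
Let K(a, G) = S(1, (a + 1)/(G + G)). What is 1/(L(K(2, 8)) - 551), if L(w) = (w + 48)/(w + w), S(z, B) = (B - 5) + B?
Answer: -74/41121 ≈ -0.0017996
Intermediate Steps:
S(z, B) = -5 + 2*B (S(z, B) = (-5 + B) + B = -5 + 2*B)
K(a, G) = -5 + (1 + a)/G (K(a, G) = -5 + 2*((a + 1)/(G + G)) = -5 + 2*((1 + a)/((2*G))) = -5 + 2*((1 + a)*(1/(2*G))) = -5 + 2*((1 + a)/(2*G)) = -5 + (1 + a)/G)
L(w) = (48 + w)/(2*w) (L(w) = (48 + w)/((2*w)) = (48 + w)*(1/(2*w)) = (48 + w)/(2*w))
1/(L(K(2, 8)) - 551) = 1/((48 + (1 + 2 - 5*8)/8)/(2*(((1 + 2 - 5*8)/8))) - 551) = 1/((48 + (1 + 2 - 40)/8)/(2*(((1 + 2 - 40)/8))) - 551) = 1/((48 + (1/8)*(-37))/(2*(((1/8)*(-37)))) - 551) = 1/((48 - 37/8)/(2*(-37/8)) - 551) = 1/((1/2)*(-8/37)*(347/8) - 551) = 1/(-347/74 - 551) = 1/(-41121/74) = -74/41121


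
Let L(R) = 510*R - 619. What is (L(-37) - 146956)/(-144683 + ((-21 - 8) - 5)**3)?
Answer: 166445/183987 ≈ 0.90466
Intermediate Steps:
L(R) = -619 + 510*R
(L(-37) - 146956)/(-144683 + ((-21 - 8) - 5)**3) = ((-619 + 510*(-37)) - 146956)/(-144683 + ((-21 - 8) - 5)**3) = ((-619 - 18870) - 146956)/(-144683 + (-29 - 5)**3) = (-19489 - 146956)/(-144683 + (-34)**3) = -166445/(-144683 - 39304) = -166445/(-183987) = -166445*(-1/183987) = 166445/183987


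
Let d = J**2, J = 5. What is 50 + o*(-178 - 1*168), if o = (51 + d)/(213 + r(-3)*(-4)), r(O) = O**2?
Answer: -17446/177 ≈ -98.565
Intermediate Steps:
d = 25 (d = 5**2 = 25)
o = 76/177 (o = (51 + 25)/(213 + (-3)**2*(-4)) = 76/(213 + 9*(-4)) = 76/(213 - 36) = 76/177 ≈ 0.42938)
50 + o*(-178 - 1*168) = 50 + 76*(-178 - 1*168)/177 = 50 + 76*(-178 - 168)/177 = 50 + (76/177)*(-346) = 50 - 26296/177 = -17446/177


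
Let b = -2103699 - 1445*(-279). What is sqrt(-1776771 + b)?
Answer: I*sqrt(3477315) ≈ 1864.8*I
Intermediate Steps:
b = -1700544 (b = -2103699 - 1*(-403155) = -2103699 + 403155 = -1700544)
sqrt(-1776771 + b) = sqrt(-1776771 - 1700544) = sqrt(-3477315) = I*sqrt(3477315)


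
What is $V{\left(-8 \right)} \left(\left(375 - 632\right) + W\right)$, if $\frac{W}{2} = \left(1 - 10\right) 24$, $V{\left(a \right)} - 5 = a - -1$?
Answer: $1378$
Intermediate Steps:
$V{\left(a \right)} = 6 + a$ ($V{\left(a \right)} = 5 + \left(a - -1\right) = 5 + \left(a + 1\right) = 5 + \left(1 + a\right) = 6 + a$)
$W = -432$ ($W = 2 \left(1 - 10\right) 24 = 2 \left(\left(-9\right) 24\right) = 2 \left(-216\right) = -432$)
$V{\left(-8 \right)} \left(\left(375 - 632\right) + W\right) = \left(6 - 8\right) \left(\left(375 - 632\right) - 432\right) = - 2 \left(-257 - 432\right) = \left(-2\right) \left(-689\right) = 1378$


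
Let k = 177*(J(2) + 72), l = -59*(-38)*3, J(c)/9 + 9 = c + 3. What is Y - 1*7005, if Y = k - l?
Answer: -7359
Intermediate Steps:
J(c) = -54 + 9*c (J(c) = -81 + 9*(c + 3) = -81 + 9*(3 + c) = -81 + (27 + 9*c) = -54 + 9*c)
l = 6726 (l = 2242*3 = 6726)
k = 6372 (k = 177*((-54 + 9*2) + 72) = 177*((-54 + 18) + 72) = 177*(-36 + 72) = 177*36 = 6372)
Y = -354 (Y = 6372 - 1*6726 = 6372 - 6726 = -354)
Y - 1*7005 = -354 - 1*7005 = -354 - 7005 = -7359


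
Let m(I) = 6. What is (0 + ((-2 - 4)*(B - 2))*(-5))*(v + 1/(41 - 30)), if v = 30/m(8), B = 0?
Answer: -3360/11 ≈ -305.45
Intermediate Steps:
v = 5 (v = 30/6 = 30*(⅙) = 5)
(0 + ((-2 - 4)*(B - 2))*(-5))*(v + 1/(41 - 30)) = (0 + ((-2 - 4)*(0 - 2))*(-5))*(5 + 1/(41 - 30)) = (0 - 6*(-2)*(-5))*(5 + 1/11) = (0 + 12*(-5))*(5 + 1/11) = (0 - 60)*(56/11) = -60*56/11 = -3360/11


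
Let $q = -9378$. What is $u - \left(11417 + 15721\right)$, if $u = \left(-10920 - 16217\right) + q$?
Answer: $-63653$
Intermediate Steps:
$u = -36515$ ($u = \left(-10920 - 16217\right) - 9378 = -27137 - 9378 = -36515$)
$u - \left(11417 + 15721\right) = -36515 - \left(11417 + 15721\right) = -36515 - 27138 = -63653$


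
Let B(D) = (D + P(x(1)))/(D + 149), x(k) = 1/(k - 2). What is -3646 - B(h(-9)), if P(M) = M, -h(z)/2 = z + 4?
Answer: -193241/53 ≈ -3646.1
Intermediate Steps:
h(z) = -8 - 2*z (h(z) = -2*(z + 4) = -2*(4 + z) = -8 - 2*z)
x(k) = 1/(-2 + k)
B(D) = (-1 + D)/(149 + D) (B(D) = (D + 1/(-2 + 1))/(D + 149) = (D + 1/(-1))/(149 + D) = (D - 1)/(149 + D) = (-1 + D)/(149 + D))
-3646 - B(h(-9)) = -3646 - (-1 + (-8 - 2*(-9)))/(149 + (-8 - 2*(-9))) = -3646 - (-1 + (-8 + 18))/(149 + (-8 + 18)) = -3646 - (-1 + 10)/(149 + 10) = -3646 - 9/159 = -3646 - 1*3/53 = -3646 - 3/53 = -193241/53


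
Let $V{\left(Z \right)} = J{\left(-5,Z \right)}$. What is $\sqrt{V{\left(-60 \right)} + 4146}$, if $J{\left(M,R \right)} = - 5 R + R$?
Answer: $\sqrt{4386} \approx 66.227$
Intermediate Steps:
$J{\left(M,R \right)} = - 4 R$
$V{\left(Z \right)} = - 4 Z$
$\sqrt{V{\left(-60 \right)} + 4146} = \sqrt{\left(-4\right) \left(-60\right) + 4146} = \sqrt{240 + 4146} = \sqrt{4386}$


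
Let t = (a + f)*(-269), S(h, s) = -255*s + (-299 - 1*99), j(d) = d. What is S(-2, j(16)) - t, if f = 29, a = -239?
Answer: -60968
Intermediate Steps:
S(h, s) = -398 - 255*s (S(h, s) = -255*s + (-299 - 99) = -255*s - 398 = -398 - 255*s)
t = 56490 (t = (-239 + 29)*(-269) = -210*(-269) = 56490)
S(-2, j(16)) - t = (-398 - 255*16) - 1*56490 = (-398 - 4080) - 56490 = -4478 - 56490 = -60968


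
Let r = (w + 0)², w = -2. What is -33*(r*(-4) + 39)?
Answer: -759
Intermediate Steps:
r = 4 (r = (-2 + 0)² = (-2)² = 4)
-33*(r*(-4) + 39) = -33*(4*(-4) + 39) = -33*(-16 + 39) = -33*23 = -759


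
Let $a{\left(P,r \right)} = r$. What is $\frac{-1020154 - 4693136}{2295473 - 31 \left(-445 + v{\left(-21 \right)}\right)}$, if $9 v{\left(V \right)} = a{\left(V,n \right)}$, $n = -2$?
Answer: $- \frac{25709805}{10391737} \approx -2.4741$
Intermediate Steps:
$v{\left(V \right)} = - \frac{2}{9}$ ($v{\left(V \right)} = \frac{1}{9} \left(-2\right) = - \frac{2}{9}$)
$\frac{-1020154 - 4693136}{2295473 - 31 \left(-445 + v{\left(-21 \right)}\right)} = \frac{-1020154 - 4693136}{2295473 - 31 \left(-445 - \frac{2}{9}\right)} = - \frac{5713290}{2295473 - - \frac{124217}{9}} = - \frac{5713290}{2295473 + \frac{124217}{9}} = - \frac{5713290}{\frac{20783474}{9}} = \left(-5713290\right) \frac{9}{20783474} = - \frac{25709805}{10391737}$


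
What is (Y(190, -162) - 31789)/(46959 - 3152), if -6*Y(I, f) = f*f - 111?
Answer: -72289/87614 ≈ -0.82508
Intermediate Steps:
Y(I, f) = 37/2 - f**2/6 (Y(I, f) = -(f*f - 111)/6 = -(f**2 - 111)/6 = -(-111 + f**2)/6 = 37/2 - f**2/6)
(Y(190, -162) - 31789)/(46959 - 3152) = ((37/2 - 1/6*(-162)**2) - 31789)/(46959 - 3152) = ((37/2 - 1/6*26244) - 31789)/43807 = ((37/2 - 4374) - 31789)*(1/43807) = (-8711/2 - 31789)*(1/43807) = -72289/2*1/43807 = -72289/87614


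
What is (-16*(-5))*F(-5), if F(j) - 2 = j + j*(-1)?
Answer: 160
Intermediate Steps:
F(j) = 2 (F(j) = 2 + (j + j*(-1)) = 2 + (j - j) = 2 + 0 = 2)
(-16*(-5))*F(-5) = -16*(-5)*2 = 80*2 = 160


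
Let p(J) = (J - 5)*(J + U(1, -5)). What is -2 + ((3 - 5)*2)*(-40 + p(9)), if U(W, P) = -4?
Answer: 78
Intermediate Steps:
p(J) = (-5 + J)*(-4 + J) (p(J) = (J - 5)*(J - 4) = (-5 + J)*(-4 + J))
-2 + ((3 - 5)*2)*(-40 + p(9)) = -2 + ((3 - 5)*2)*(-40 + (20 + 9**2 - 9*9)) = -2 + (-2*2)*(-40 + (20 + 81 - 81)) = -2 - 4*(-40 + 20) = -2 - 4*(-20) = -2 + 80 = 78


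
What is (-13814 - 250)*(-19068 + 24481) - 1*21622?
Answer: -76150054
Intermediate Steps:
(-13814 - 250)*(-19068 + 24481) - 1*21622 = -14064*5413 - 21622 = -76128432 - 21622 = -76150054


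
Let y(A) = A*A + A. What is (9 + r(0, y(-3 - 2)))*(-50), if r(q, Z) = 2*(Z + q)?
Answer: -2450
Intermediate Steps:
y(A) = A + A² (y(A) = A² + A = A + A²)
r(q, Z) = 2*Z + 2*q
(9 + r(0, y(-3 - 2)))*(-50) = (9 + (2*((-3 - 2)*(1 + (-3 - 2))) + 2*0))*(-50) = (9 + (2*(-5*(1 - 5)) + 0))*(-50) = (9 + (2*(-5*(-4)) + 0))*(-50) = (9 + (2*20 + 0))*(-50) = (9 + (40 + 0))*(-50) = (9 + 40)*(-50) = 49*(-50) = -2450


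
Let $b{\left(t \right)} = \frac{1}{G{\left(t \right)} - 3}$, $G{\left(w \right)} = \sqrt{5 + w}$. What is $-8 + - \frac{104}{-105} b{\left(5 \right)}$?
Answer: $- \frac{176}{35} + \frac{104 \sqrt{10}}{105} \approx -1.8964$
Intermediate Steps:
$b{\left(t \right)} = \frac{1}{-3 + \sqrt{5 + t}}$ ($b{\left(t \right)} = \frac{1}{\sqrt{5 + t} - 3} = \frac{1}{-3 + \sqrt{5 + t}}$)
$-8 + - \frac{104}{-105} b{\left(5 \right)} = -8 + \frac{\left(-104\right) \frac{1}{-105}}{-3 + \sqrt{5 + 5}} = -8 + \frac{\left(-104\right) \left(- \frac{1}{105}\right)}{-3 + \sqrt{10}} = -8 + \frac{104}{105 \left(-3 + \sqrt{10}\right)}$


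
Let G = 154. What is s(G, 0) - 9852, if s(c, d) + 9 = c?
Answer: -9707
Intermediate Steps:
s(c, d) = -9 + c
s(G, 0) - 9852 = (-9 + 154) - 9852 = 145 - 9852 = -9707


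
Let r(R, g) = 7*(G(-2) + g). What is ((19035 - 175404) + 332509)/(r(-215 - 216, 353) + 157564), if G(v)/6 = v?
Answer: 176140/159951 ≈ 1.1012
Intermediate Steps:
G(v) = 6*v
r(R, g) = -84 + 7*g (r(R, g) = 7*(6*(-2) + g) = 7*(-12 + g) = -84 + 7*g)
((19035 - 175404) + 332509)/(r(-215 - 216, 353) + 157564) = ((19035 - 175404) + 332509)/((-84 + 7*353) + 157564) = (-156369 + 332509)/((-84 + 2471) + 157564) = 176140/(2387 + 157564) = 176140/159951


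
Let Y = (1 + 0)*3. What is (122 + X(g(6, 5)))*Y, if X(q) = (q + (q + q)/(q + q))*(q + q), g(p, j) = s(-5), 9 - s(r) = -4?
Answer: 1458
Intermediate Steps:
s(r) = 13 (s(r) = 9 - 1*(-4) = 9 + 4 = 13)
g(p, j) = 13
X(q) = 2*q*(1 + q) (X(q) = (q + (2*q)/((2*q)))*(2*q) = (q + (2*q)*(1/(2*q)))*(2*q) = (q + 1)*(2*q) = (1 + q)*(2*q) = 2*q*(1 + q))
Y = 3 (Y = 1*3 = 3)
(122 + X(g(6, 5)))*Y = (122 + 2*13*(1 + 13))*3 = (122 + 2*13*14)*3 = (122 + 364)*3 = 486*3 = 1458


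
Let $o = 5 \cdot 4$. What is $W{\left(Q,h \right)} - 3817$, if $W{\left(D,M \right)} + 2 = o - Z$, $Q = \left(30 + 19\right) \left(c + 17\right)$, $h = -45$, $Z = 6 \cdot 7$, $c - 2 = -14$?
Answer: $-3841$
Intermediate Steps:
$c = -12$ ($c = 2 - 14 = -12$)
$o = 20$
$Z = 42$
$Q = 245$ ($Q = \left(30 + 19\right) \left(-12 + 17\right) = 49 \cdot 5 = 245$)
$W{\left(D,M \right)} = -24$ ($W{\left(D,M \right)} = -2 + \left(20 - 42\right) = -2 - 22 = -24$)
$W{\left(Q,h \right)} - 3817 = -24 - 3817 = -3841$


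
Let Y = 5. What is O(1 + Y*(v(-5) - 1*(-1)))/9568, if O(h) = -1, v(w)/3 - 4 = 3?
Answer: -1/9568 ≈ -0.00010451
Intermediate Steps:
v(w) = 21 (v(w) = 12 + 3*3 = 12 + 9 = 21)
O(1 + Y*(v(-5) - 1*(-1)))/9568 = -1/9568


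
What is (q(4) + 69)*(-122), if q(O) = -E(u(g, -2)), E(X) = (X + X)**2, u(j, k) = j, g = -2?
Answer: -6466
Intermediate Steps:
E(X) = 4*X**2 (E(X) = (2*X)**2 = 4*X**2)
q(O) = -16 (q(O) = -4*(-2)**2 = -4*4 = -1*16 = -16)
(q(4) + 69)*(-122) = (-16 + 69)*(-122) = 53*(-122) = -6466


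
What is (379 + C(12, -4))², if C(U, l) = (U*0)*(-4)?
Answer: 143641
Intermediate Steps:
C(U, l) = 0 (C(U, l) = 0*(-4) = 0)
(379 + C(12, -4))² = (379 + 0)² = 379² = 143641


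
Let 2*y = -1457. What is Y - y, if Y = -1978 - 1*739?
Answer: -3977/2 ≈ -1988.5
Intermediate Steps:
Y = -2717 (Y = -1978 - 739 = -2717)
y = -1457/2 (y = (½)*(-1457) = -1457/2 ≈ -728.50)
Y - y = -2717 - 1*(-1457/2) = -2717 + 1457/2 = -3977/2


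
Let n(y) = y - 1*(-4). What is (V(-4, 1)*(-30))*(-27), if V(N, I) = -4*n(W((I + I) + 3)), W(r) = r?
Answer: -29160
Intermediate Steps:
n(y) = 4 + y (n(y) = y + 4 = 4 + y)
V(N, I) = -28 - 8*I (V(N, I) = -4*(4 + ((I + I) + 3)) = -4*(4 + (2*I + 3)) = -4*(4 + (3 + 2*I)) = -4*(7 + 2*I) = -28 - 8*I)
(V(-4, 1)*(-30))*(-27) = ((-28 - 8*1)*(-30))*(-27) = ((-28 - 8)*(-30))*(-27) = -36*(-30)*(-27) = 1080*(-27) = -29160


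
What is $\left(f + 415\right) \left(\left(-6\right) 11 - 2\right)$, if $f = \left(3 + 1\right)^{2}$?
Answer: $-29308$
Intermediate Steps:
$f = 16$ ($f = 4^{2} = 16$)
$\left(f + 415\right) \left(\left(-6\right) 11 - 2\right) = \left(16 + 415\right) \left(\left(-6\right) 11 - 2\right) = 431 \left(-66 - 2\right) = 431 \left(-68\right) = -29308$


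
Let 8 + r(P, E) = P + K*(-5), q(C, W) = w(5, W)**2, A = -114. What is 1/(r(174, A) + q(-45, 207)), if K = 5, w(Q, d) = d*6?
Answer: 1/1542705 ≈ 6.4821e-7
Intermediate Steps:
w(Q, d) = 6*d
q(C, W) = 36*W**2 (q(C, W) = (6*W)**2 = 36*W**2)
r(P, E) = -33 + P (r(P, E) = -8 + (P + 5*(-5)) = -8 + (P - 25) = -8 + (-25 + P) = -33 + P)
1/(r(174, A) + q(-45, 207)) = 1/((-33 + 174) + 36*207**2) = 1/(141 + 36*42849) = 1/(141 + 1542564) = 1/1542705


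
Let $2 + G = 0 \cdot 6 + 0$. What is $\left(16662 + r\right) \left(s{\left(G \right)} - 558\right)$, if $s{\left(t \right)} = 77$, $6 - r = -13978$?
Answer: $-14740726$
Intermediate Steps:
$r = 13984$ ($r = 6 - -13978 = 6 + 13978 = 13984$)
$G = -2$ ($G = -2 + \left(0 \cdot 6 + 0\right) = -2 + \left(0 + 0\right) = -2 + 0 = -2$)
$\left(16662 + r\right) \left(s{\left(G \right)} - 558\right) = \left(16662 + 13984\right) \left(77 - 558\right) = 30646 \left(-481\right) = -14740726$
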